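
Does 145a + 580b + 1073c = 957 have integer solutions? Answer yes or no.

gcd(580, 145):
  580 = 4*145
so gcd(580, 145) = 145.
gcd(145, 1073) = 29.
29 divides 957, so integer solutions exist.

yes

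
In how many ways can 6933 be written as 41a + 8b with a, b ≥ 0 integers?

21

gcd(41, 8) = 1  (41 = 5·8 + 1, 8 = 8·1).
Back-substituting, 41·(1) + 8·(-5) = 1.
Scale by 6933: one solution is (6933, -34665). Reduce a mod 8: (5, 841).
General: a = 5 + 8t, b = 841 - 41t.
a ≥ 0 ⇒ t ≥ 0; b ≥ 0 ⇒ t ≤ 20. So t ∈ [0, 20]: 21 solutions.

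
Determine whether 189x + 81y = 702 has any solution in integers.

gcd(189, 81):
  189 = 2*81 + 27
  81 = 3*27
so gcd(189, 81) = 27.
27 divides 702, so integer solutions exist.

yes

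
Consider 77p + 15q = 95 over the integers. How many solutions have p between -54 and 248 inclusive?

20

gcd(77, 15) = 1  (77 = 5*15 + 2, 15 = 7*2 + 1, 2 = 2*1).
Back-substituting, 77*(-7) + 15*(36) = 1.
Scale by 95: particular solution (-665, 3420); reduce p mod 15: (10, -45).
General solution: p = 10 + 15t, q = -45 - 77t for integer t.
-54 ≤ 10 + 15t ≤ 248 gives t ∈ [-4, 15], which is 20 values.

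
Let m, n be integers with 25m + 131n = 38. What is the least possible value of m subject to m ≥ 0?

12

gcd(131, 25) = 1  (131 = 5·25 + 6, 25 = 4·6 + 1, 6 = 6·1).
1 divides 38, so solutions exist.
Back-substituting, 25·(21) + 131·(-4) = 1.
Scale by 38/1 = 38: (m₀, n₀) = (798, -152).
General solution: m = 798 + 131t, n = -152 - 25t for integer t.
m ≥ 0: smallest is 798 mod 131 = 12 (at t = -6), with n = -2.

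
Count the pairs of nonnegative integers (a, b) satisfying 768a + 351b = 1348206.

gcd(768, 351) = 3.
By Bézout, 768*(16) + 351*(-35) = 3.
One solution: (80, 3666).
General: a = 80 + 117t, b = 3666 - 256t.
a ≥ 0 ⇒ t ≥ 0; b ≥ 0 ⇒ t ≤ 14. So t ∈ [0, 14]: 15 solutions.

15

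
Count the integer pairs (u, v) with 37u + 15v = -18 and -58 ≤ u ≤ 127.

gcd(37, 15) = 1  (37 = 2×15 + 7, 15 = 2×7 + 1, 7 = 7×1).
Back-substituting, 37×(-2) + 15×(5) = 1.
Scale by -18: particular solution (36, -90); reduce u mod 15: (6, -16).
General solution: u = 6 + 15t, v = -16 - 37t for integer t.
-58 ≤ 6 + 15t ≤ 127 gives t ∈ [-4, 8], which is 13 values.

13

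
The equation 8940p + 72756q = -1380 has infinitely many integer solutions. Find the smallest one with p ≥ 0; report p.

3011

gcd(72756, 8940) = 12  (72756 = 8·8940 + 1236, 8940 = 7·1236 + 288, 1236 = 4·288 + 84, 288 = 3·84 + 36, 84 = 2·36 + 12, 36 = 3·12).
12 divides -1380, so solutions exist.
Back-substituting, 8940·(-1766) + 72756·(217) = 12.
Scale by -1380/12 = -115: (p₀, q₀) = (203090, -24955).
General solution: p = 203090 + 6063t, q = -24955 - 745t for integer t.
p ≥ 0: smallest is 203090 mod 6063 = 3011 (at t = -33), with q = -370.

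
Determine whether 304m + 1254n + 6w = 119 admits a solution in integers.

no

gcd(1254, 304) = 38  (1254 = 4×304 + 38, 304 = 8×38).
gcd(38, 6) = 2.
2 does not divide 119 (remainder 1), so no integer solutions.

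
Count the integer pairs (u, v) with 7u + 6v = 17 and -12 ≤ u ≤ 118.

21

gcd(7, 6) = 1.
By Bézout, 7×(1) + 6×(-1) = 1.
Particular solution: (5, -3).
General solution: u = 5 + 6t, v = -3 - 7t for integer t.
-12 ≤ 5 + 6t ≤ 118 gives t ∈ [-2, 18], which is 21 values.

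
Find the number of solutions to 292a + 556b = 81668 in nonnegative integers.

2

gcd(556, 292):
  556 = 1*292 + 264
  292 = 1*264 + 28
  264 = 9*28 + 12
  28 = 2*12 + 4
  12 = 3*4
so gcd(556, 292) = 4.
Back-substitute for Bézout coefficients:
  4 = 28 - 2*12
  ... = 292*(40) + 556*(-21)
Scale by 20417: one solution is (816680, -428757). Reduce a mod 139: (55, 118).
General: a = 55 + 139t, b = 118 - 73t.
a ≥ 0 ⇒ t ≥ 0; b ≥ 0 ⇒ t ≤ 1. So t ∈ [0, 1]: 2 solutions.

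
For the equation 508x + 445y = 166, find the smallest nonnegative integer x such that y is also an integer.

377

gcd(508, 445):
  508 = 1·445 + 63
  445 = 7·63 + 4
  63 = 15·4 + 3
  4 = 1·3 + 1
  3 = 3·1
so gcd(508, 445) = 1.
1 divides 166, so solutions exist.
Back-substitute for Bézout coefficients:
  1 = 4 - 1·3
  ... = 508·(-113) + 445·(129)
Scale by 166/1 = 166: (x₀, y₀) = (-18758, 21414).
General solution: x = -18758 + 445t, y = 21414 - 508t for integer t.
x ≥ 0: smallest is -18758 mod 445 = 377 (at t = 43), with y = -430.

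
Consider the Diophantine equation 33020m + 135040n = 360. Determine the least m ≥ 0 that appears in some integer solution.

3558

gcd(135040, 33020) = 20.
20 divides 360, so solutions exist.
By Bézout, 33020*(-2053) + 135040*(502) = 20.
Scale by 360/20 = 18: (m₀, n₀) = (-36954, 9036).
General solution: m = -36954 + 6752t, n = 9036 - 1651t for integer t.
m ≥ 0: smallest is -36954 mod 6752 = 3558 (at t = 6), with n = -870.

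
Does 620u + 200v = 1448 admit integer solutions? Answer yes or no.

gcd(620, 200) = 20  (620 = 3·200 + 20, 200 = 10·20).
20 does not divide 1448 (remainder 8), so no integer solutions.

no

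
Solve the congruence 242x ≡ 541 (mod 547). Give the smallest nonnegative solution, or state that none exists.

443

gcd(547, 242) = 1  (547 = 2·242 + 63, 242 = 3·63 + 53, 63 = 1·53 + 10, 53 = 5·10 + 3, 10 = 3·3 + 1, 3 = 3·1).
1 divides 541, so solutions exist.
Back-substituting, 242·(-165) + 547·(73) = 1.
So 242·(-165) ≡ 1 (mod 547); multiply by 541: x ≡ -89265 (mod 547).
Smallest nonnegative: x = -89265 mod 547 = 443.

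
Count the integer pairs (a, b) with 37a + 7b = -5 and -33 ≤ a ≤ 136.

gcd(37, 7):
  37 = 5·7 + 2
  7 = 3·2 + 1
  2 = 2·1
so gcd(37, 7) = 1.
Back-substitute for Bézout coefficients:
  1 = 7 - 3·2
  ... = 37·(-3) + 7·(16)
Scale by -5: particular solution (15, -80); reduce a mod 7: (1, -6).
General solution: a = 1 + 7t, b = -6 - 37t for integer t.
-33 ≤ 1 + 7t ≤ 136 gives t ∈ [-4, 19], which is 24 values.

24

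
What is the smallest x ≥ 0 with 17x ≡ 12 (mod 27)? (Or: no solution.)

gcd(27, 17) = 1  (27 = 1×17 + 10, 17 = 1×10 + 7, 10 = 1×7 + 3, 7 = 2×3 + 1, 3 = 3×1).
1 divides 12, so solutions exist.
Back-substituting, 17×(8) + 27×(-5) = 1.
So 17×(8) ≡ 1 (mod 27); multiply by 12: x ≡ 96 (mod 27).
Smallest nonnegative: x = 96 mod 27 = 15.

15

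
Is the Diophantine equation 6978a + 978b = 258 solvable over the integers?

gcd(6978, 978) = 6  (6978 = 7*978 + 132, 978 = 7*132 + 54, 132 = 2*54 + 24, 54 = 2*24 + 6, 24 = 4*6).
6 divides 258, so integer solutions exist.

yes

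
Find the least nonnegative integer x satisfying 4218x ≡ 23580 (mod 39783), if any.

gcd(39783, 4218) = 3.
3 divides 23580, so solutions exist.
By Bézout, 4218·(-2141) + 39783·(227) = 3.
So 4218·(-2141) ≡ 3 (mod 39783); multiply by 7860: x ≡ -16828260 (mod 13261).
Smallest nonnegative: x = -16828260 mod 13261 = 13210.

13210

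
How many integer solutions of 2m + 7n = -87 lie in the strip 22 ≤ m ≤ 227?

30

gcd(7, 2):
  7 = 3·2 + 1
  2 = 2·1
so gcd(7, 2) = 1.
Back-substitute for Bézout coefficients:
  1 = 7 - 3·2
  ... = 2·(-3) + 7·(1)
Scale by -87: particular solution (261, -87); reduce m mod 7: (2, -13).
General solution: m = 2 + 7t, n = -13 - 2t for integer t.
22 ≤ 2 + 7t ≤ 227 gives t ∈ [3, 32], which is 30 values.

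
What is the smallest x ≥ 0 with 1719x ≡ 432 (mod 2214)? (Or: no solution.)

102

gcd(2214, 1719) = 9  (2214 = 1×1719 + 495, 1719 = 3×495 + 234, 495 = 2×234 + 27, 234 = 8×27 + 18, 27 = 1×18 + 9, 18 = 2×9).
9 divides 432, so solutions exist.
Back-substituting, 1719×(-85) + 2214×(66) = 9.
So 1719×(-85) ≡ 9 (mod 2214); multiply by 48: x ≡ -4080 (mod 246).
Smallest nonnegative: x = -4080 mod 246 = 102.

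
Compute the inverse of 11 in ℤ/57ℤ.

gcd(57, 11):
  57 = 5·11 + 2
  11 = 5·2 + 1
  2 = 2·1
so gcd(57, 11) = 1.
Back-substitute for Bézout coefficients:
  1 = 11 - 5·2
  ... = 11·(26) + 57·(-5)
So 11·26 ≡ 1 (mod 57), and 26 mod 57 = 26.

26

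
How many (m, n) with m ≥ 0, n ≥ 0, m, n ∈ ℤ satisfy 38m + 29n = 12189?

gcd(38, 29) = 1.
By Bézout, 38*(13) + 29*(-17) = 1.
One solution: (1, 419).
General: m = 1 + 29t, n = 419 - 38t.
m ≥ 0 ⇒ t ≥ 0; n ≥ 0 ⇒ t ≤ 11. So t ∈ [0, 11]: 12 solutions.

12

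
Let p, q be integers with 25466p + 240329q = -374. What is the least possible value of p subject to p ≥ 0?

gcd(240329, 25466):
  240329 = 9·25466 + 11135
  25466 = 2·11135 + 3196
  11135 = 3·3196 + 1547
  3196 = 2·1547 + 102
  1547 = 15·102 + 17
  102 = 6·17
so gcd(240329, 25466) = 17.
17 divides -374, so solutions exist.
Back-substitute for Bézout coefficients:
  17 = 1547 - 15·102
  ... = 25466·(-2331) + 240329·(247)
Scale by -374/17 = -22: (p₀, q₀) = (51282, -5434).
General solution: p = 51282 + 14137t, q = -5434 - 1498t for integer t.
p ≥ 0: smallest is 51282 mod 14137 = 8871 (at t = -3), with q = -940.

8871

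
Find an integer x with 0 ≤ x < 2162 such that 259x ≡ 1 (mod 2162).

1177

gcd(2162, 259) = 1  (2162 = 8×259 + 90, 259 = 2×90 + 79, 90 = 1×79 + 11, 79 = 7×11 + 2, 11 = 5×2 + 1, 2 = 2×1).
Back-substituting, 259×(-985) + 2162×(118) = 1.
So 259×-985 ≡ 1 (mod 2162), and -985 mod 2162 = 1177.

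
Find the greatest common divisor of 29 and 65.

gcd(65, 29):
  65 = 2×29 + 7
  29 = 4×7 + 1
  7 = 7×1
so gcd(65, 29) = 1.

1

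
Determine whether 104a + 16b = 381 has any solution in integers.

no

gcd(104, 16) = 8  (104 = 6*16 + 8, 16 = 2*8).
8 does not divide 381 (remainder 5), so no integer solutions.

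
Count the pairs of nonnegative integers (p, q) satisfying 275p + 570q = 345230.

gcd(570, 275) = 5.
By Bézout, 275·(-29) + 570·(14) = 5.
One solution: (76, 569).
General: p = 76 + 114t, q = 569 - 55t.
p ≥ 0 ⇒ t ≥ 0; q ≥ 0 ⇒ t ≤ 10. So t ∈ [0, 10]: 11 solutions.

11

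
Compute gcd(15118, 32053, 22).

gcd(32053, 15118) = 1  (32053 = 2·15118 + 1817, 15118 = 8·1817 + 582, 1817 = 3·582 + 71, 582 = 8·71 + 14, 71 = 5·14 + 1, 14 = 14·1).
gcd(1, 22) = 1.

1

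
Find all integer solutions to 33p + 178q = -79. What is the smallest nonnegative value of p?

3

gcd(178, 33) = 1  (178 = 5*33 + 13, 33 = 2*13 + 7, 13 = 1*7 + 6, 7 = 1*6 + 1, 6 = 6*1).
1 divides -79, so solutions exist.
Back-substituting, 33*(27) + 178*(-5) = 1.
Scale by -79/1 = -79: (p₀, q₀) = (-2133, 395).
General solution: p = -2133 + 178t, q = 395 - 33t for integer t.
p ≥ 0: smallest is -2133 mod 178 = 3 (at t = 12), with q = -1.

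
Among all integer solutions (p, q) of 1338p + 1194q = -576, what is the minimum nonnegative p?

195

gcd(1338, 1194):
  1338 = 1·1194 + 144
  1194 = 8·144 + 42
  144 = 3·42 + 18
  42 = 2·18 + 6
  18 = 3·6
so gcd(1338, 1194) = 6.
6 divides -576, so solutions exist.
Back-substitute for Bézout coefficients:
  6 = 42 - 2·18
  ... = 1338·(-58) + 1194·(65)
Scale by -576/6 = -96: (p₀, q₀) = (5568, -6240).
General solution: p = 5568 + 199t, q = -6240 - 223t for integer t.
p ≥ 0: smallest is 5568 mod 199 = 195 (at t = -27), with q = -219.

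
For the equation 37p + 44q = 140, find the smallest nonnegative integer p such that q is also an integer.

24

gcd(44, 37):
  44 = 1·37 + 7
  37 = 5·7 + 2
  7 = 3·2 + 1
  2 = 2·1
so gcd(44, 37) = 1.
1 divides 140, so solutions exist.
Back-substitute for Bézout coefficients:
  1 = 7 - 3·2
  ... = 37·(-19) + 44·(16)
Scale by 140/1 = 140: (p₀, q₀) = (-2660, 2240).
General solution: p = -2660 + 44t, q = 2240 - 37t for integer t.
p ≥ 0: smallest is -2660 mod 44 = 24 (at t = 61), with q = -17.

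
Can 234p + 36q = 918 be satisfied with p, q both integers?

yes

gcd(234, 36) = 18.
18 divides 918, so integer solutions exist.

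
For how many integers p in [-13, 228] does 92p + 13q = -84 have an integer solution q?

gcd(92, 13):
  92 = 7*13 + 1
  13 = 13*1
so gcd(92, 13) = 1.
Back-substitute for Bézout coefficients:
  1 = 92 - 7*13
  ... = 92*(1) + 13*(-7)
Scale by -84: particular solution (-84, 588); reduce p mod 13: (7, -56).
General solution: p = 7 + 13t, q = -56 - 92t for integer t.
-13 ≤ 7 + 13t ≤ 228 gives t ∈ [-1, 17], which is 19 values.

19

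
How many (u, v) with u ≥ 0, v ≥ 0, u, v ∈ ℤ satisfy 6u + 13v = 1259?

16

gcd(13, 6) = 1.
By Bézout, 6·(-2) + 13·(1) = 1.
One solution: (4, 95).
General: u = 4 + 13t, v = 95 - 6t.
u ≥ 0 ⇒ t ≥ 0; v ≥ 0 ⇒ t ≤ 15. So t ∈ [0, 15]: 16 solutions.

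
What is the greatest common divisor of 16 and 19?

1

gcd(19, 16):
  19 = 1×16 + 3
  16 = 5×3 + 1
  3 = 3×1
so gcd(19, 16) = 1.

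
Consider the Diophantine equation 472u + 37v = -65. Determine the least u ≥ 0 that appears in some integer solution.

gcd(472, 37):
  472 = 12×37 + 28
  37 = 1×28 + 9
  28 = 3×9 + 1
  9 = 9×1
so gcd(472, 37) = 1.
1 divides -65, so solutions exist.
Back-substitute for Bézout coefficients:
  1 = 28 - 3×9
  ... = 472×(4) + 37×(-51)
Scale by -65/1 = -65: (u₀, v₀) = (-260, 3315).
General solution: u = -260 + 37t, v = 3315 - 472t for integer t.
u ≥ 0: smallest is -260 mod 37 = 36 (at t = 8), with v = -461.

36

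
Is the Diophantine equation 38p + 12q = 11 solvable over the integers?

no

gcd(38, 12) = 2  (38 = 3×12 + 2, 12 = 6×2).
2 does not divide 11 (remainder 1), so no integer solutions.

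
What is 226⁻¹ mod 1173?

gcd(1173, 226) = 1.
By Bézout, 226*(109) + 1173*(-21) = 1.
So 226*109 ≡ 1 (mod 1173), and 109 mod 1173 = 109.

109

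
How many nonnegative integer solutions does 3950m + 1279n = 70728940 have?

gcd(3950, 1279) = 1  (3950 = 3×1279 + 113, 1279 = 11×113 + 36, 113 = 3×36 + 5, 36 = 7×5 + 1, 5 = 5×1).
Back-substituting, 3950×(-249) + 1279×(769) = 1.
Scale by 70728940: one solution is (-17611506060, 54390554860). Reduce m mod 1279: (353, 54210).
General: m = 353 + 1279t, n = 54210 - 3950t.
m ≥ 0 ⇒ t ≥ 0; n ≥ 0 ⇒ t ≤ 13. So t ∈ [0, 13]: 14 solutions.

14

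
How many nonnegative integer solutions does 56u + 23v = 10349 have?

gcd(56, 23) = 1.
By Bézout, 56·(7) + 23·(-17) = 1.
One solution: (16, 411).
General: u = 16 + 23t, v = 411 - 56t.
u ≥ 0 ⇒ t ≥ 0; v ≥ 0 ⇒ t ≤ 7. So t ∈ [0, 7]: 8 solutions.

8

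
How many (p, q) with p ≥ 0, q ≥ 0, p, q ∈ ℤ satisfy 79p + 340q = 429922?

16

gcd(340, 79) = 1  (340 = 4*79 + 24, 79 = 3*24 + 7, 24 = 3*7 + 3, 7 = 2*3 + 1, 3 = 3*1).
Back-substituting, 79*(99) + 340*(-23) = 1.
Scale by 429922: one solution is (42562278, -9888206). Reduce p mod 340: (58, 1251).
General: p = 58 + 340t, q = 1251 - 79t.
p ≥ 0 ⇒ t ≥ 0; q ≥ 0 ⇒ t ≤ 15. So t ∈ [0, 15]: 16 solutions.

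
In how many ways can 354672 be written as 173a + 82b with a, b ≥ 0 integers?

gcd(173, 82) = 1  (173 = 2×82 + 9, 82 = 9×9 + 1, 9 = 9×1).
Back-substituting, 173×(-9) + 82×(19) = 1.
Scale by 354672: one solution is (-3192048, 6738768). Reduce a mod 82: (48, 4224).
General: a = 48 + 82t, b = 4224 - 173t.
a ≥ 0 ⇒ t ≥ 0; b ≥ 0 ⇒ t ≤ 24. So t ∈ [0, 24]: 25 solutions.

25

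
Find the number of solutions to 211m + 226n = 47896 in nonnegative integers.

gcd(226, 211) = 1.
By Bézout, 211×(15) + 226×(-14) = 1.
One solution: (212, 14).
General: m = 212 + 226t, n = 14 - 211t.
m ≥ 0 ⇒ t ≥ 0; n ≥ 0 ⇒ t ≤ 0. So t ∈ [0, 0]: 1 solution.

1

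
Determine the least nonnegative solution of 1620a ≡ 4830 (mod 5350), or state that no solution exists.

429

gcd(5350, 1620) = 10  (5350 = 3×1620 + 490, 1620 = 3×490 + 150, 490 = 3×150 + 40, 150 = 3×40 + 30, 40 = 1×30 + 10, 30 = 3×10).
10 divides 4830, so solutions exist.
Back-substituting, 1620×(-142) + 5350×(43) = 10.
So 1620×(-142) ≡ 10 (mod 5350); multiply by 483: a ≡ -68586 (mod 535).
Smallest nonnegative: a = -68586 mod 535 = 429.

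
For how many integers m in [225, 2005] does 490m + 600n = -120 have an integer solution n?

gcd(600, 490) = 10  (600 = 1·490 + 110, 490 = 4·110 + 50, 110 = 2·50 + 10, 50 = 5·10).
Back-substituting, 490·(-11) + 600·(9) = 10.
Scale by -12: particular solution (132, -108); reduce m mod 60: (12, -10).
General solution: m = 12 + 60t, n = -10 - 49t for integer t.
225 ≤ 12 + 60t ≤ 2005 gives t ∈ [4, 33], which is 30 values.

30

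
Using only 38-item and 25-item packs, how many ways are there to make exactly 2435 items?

2

Need nonnegative integers with 38j + 25k = 2435.
gcd(38, 25) = 1, and 38·(2) + 25·(-3) = 1.
So (j₀, k₀) = (4870, -7305); general j = 4870 + 25t, k = -7305 - 38t.
j ≥ 0 ⇒ t ≥ -194; k ≥ 0 ⇒ t ≤ -193. That's 2 values of t.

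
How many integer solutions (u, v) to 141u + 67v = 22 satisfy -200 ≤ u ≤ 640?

gcd(141, 67) = 1.
By Bézout, 141*(-19) + 67*(40) = 1.
Particular solution: (51, -107).
General solution: u = 51 + 67t, v = -107 - 141t for integer t.
-200 ≤ 51 + 67t ≤ 640 gives t ∈ [-3, 8], which is 12 values.

12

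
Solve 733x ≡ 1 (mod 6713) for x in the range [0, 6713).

3993

gcd(6713, 733):
  6713 = 9*733 + 116
  733 = 6*116 + 37
  116 = 3*37 + 5
  37 = 7*5 + 2
  5 = 2*2 + 1
  2 = 2*1
so gcd(6713, 733) = 1.
Back-substitute for Bézout coefficients:
  1 = 5 - 2*2
  ... = 733*(-2720) + 6713*(297)
So 733*-2720 ≡ 1 (mod 6713), and -2720 mod 6713 = 3993.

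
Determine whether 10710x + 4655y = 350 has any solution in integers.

yes

gcd(10710, 4655) = 35.
35 divides 350, so integer solutions exist.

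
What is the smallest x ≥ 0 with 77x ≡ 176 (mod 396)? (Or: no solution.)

gcd(396, 77) = 11.
11 divides 176, so solutions exist.
By Bézout, 77·(-5) + 396·(1) = 11.
So 77·(-5) ≡ 11 (mod 396); multiply by 16: x ≡ -80 (mod 36).
Smallest nonnegative: x = -80 mod 36 = 28.

28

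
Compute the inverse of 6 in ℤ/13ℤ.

gcd(13, 6):
  13 = 2·6 + 1
  6 = 6·1
so gcd(13, 6) = 1.
Back-substitute for Bézout coefficients:
  1 = 13 - 2·6
  ... = 6·(-2) + 13·(1)
So 6·-2 ≡ 1 (mod 13), and -2 mod 13 = 11.

11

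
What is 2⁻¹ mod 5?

3

gcd(5, 2) = 1  (5 = 2*2 + 1, 2 = 2*1).
Back-substituting, 2*(-2) + 5*(1) = 1.
So 2*-2 ≡ 1 (mod 5), and -2 mod 5 = 3.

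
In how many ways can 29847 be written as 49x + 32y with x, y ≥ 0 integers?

19

gcd(49, 32) = 1.
By Bézout, 49·(-15) + 32·(23) = 1.
One solution: (7, 922).
General: x = 7 + 32t, y = 922 - 49t.
x ≥ 0 ⇒ t ≥ 0; y ≥ 0 ⇒ t ≤ 18. So t ∈ [0, 18]: 19 solutions.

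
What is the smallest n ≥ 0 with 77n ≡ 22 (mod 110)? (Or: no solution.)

6

gcd(110, 77) = 11.
11 divides 22, so solutions exist.
By Bézout, 77×(3) + 110×(-2) = 11.
So 77×(3) ≡ 11 (mod 110); multiply by 2: n ≡ 6 (mod 10).
Smallest nonnegative: n = 6 mod 10 = 6.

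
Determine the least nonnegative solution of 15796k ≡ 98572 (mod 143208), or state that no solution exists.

13279

gcd(143208, 15796) = 4.
4 divides 98572, so solutions exist.
By Bézout, 15796*(-3155) + 143208*(348) = 4.
So 15796*(-3155) ≡ 4 (mod 143208); multiply by 24643: k ≡ -77748665 (mod 35802).
Smallest nonnegative: k = -77748665 mod 35802 = 13279.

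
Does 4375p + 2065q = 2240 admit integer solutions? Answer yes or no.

gcd(4375, 2065) = 35.
35 divides 2240, so integer solutions exist.

yes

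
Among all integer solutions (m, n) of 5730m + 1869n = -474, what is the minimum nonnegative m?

gcd(5730, 1869) = 3.
3 divides -474, so solutions exist.
By Bézout, 5730·(76) + 1869·(-233) = 3.
Scale by -474/3 = -158: (m₀, n₀) = (-12008, 36814).
General solution: m = -12008 + 623t, n = 36814 - 1910t for integer t.
m ≥ 0: smallest is -12008 mod 623 = 452 (at t = 20), with n = -1386.

452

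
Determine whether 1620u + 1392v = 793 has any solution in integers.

gcd(1620, 1392) = 12  (1620 = 1·1392 + 228, 1392 = 6·228 + 24, 228 = 9·24 + 12, 24 = 2·12).
12 does not divide 793 (remainder 1), so no integer solutions.

no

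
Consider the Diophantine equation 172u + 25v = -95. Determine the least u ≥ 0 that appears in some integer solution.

gcd(172, 25):
  172 = 6·25 + 22
  25 = 1·22 + 3
  22 = 7·3 + 1
  3 = 3·1
so gcd(172, 25) = 1.
1 divides -95, so solutions exist.
Back-substitute for Bézout coefficients:
  1 = 22 - 7·3
  ... = 172·(8) + 25·(-55)
Scale by -95/1 = -95: (u₀, v₀) = (-760, 5225).
General solution: u = -760 + 25t, v = 5225 - 172t for integer t.
u ≥ 0: smallest is -760 mod 25 = 15 (at t = 31), with v = -107.

15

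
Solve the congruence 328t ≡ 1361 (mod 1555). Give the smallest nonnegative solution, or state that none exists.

1507

gcd(1555, 328) = 1.
1 divides 1361, so solutions exist.
By Bézout, 328×(-128) + 1555×(27) = 1.
So 328×(-128) ≡ 1 (mod 1555); multiply by 1361: t ≡ -174208 (mod 1555).
Smallest nonnegative: t = -174208 mod 1555 = 1507.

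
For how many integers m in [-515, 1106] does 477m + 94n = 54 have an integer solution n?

17

gcd(477, 94) = 1  (477 = 5*94 + 7, 94 = 13*7 + 3, 7 = 2*3 + 1, 3 = 3*1).
Back-substituting, 477*(27) + 94*(-137) = 1.
Scale by 54: particular solution (1458, -7398); reduce m mod 94: (48, -243).
General solution: m = 48 + 94t, n = -243 - 477t for integer t.
-515 ≤ 48 + 94t ≤ 1106 gives t ∈ [-5, 11], which is 17 values.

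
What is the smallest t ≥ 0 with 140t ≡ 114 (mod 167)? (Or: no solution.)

70

gcd(167, 140) = 1  (167 = 1·140 + 27, 140 = 5·27 + 5, 27 = 5·5 + 2, 5 = 2·2 + 1, 2 = 2·1).
1 divides 114, so solutions exist.
Back-substituting, 140·(68) + 167·(-57) = 1.
So 140·(68) ≡ 1 (mod 167); multiply by 114: t ≡ 7752 (mod 167).
Smallest nonnegative: t = 7752 mod 167 = 70.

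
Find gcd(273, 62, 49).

1

gcd(273, 62) = 1.
gcd(1, 49) = 1.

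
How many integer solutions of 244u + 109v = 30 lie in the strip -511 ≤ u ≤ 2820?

31

gcd(244, 109) = 1.
By Bézout, 244*(21) + 109*(-47) = 1.
Particular solution: (85, -190).
General solution: u = 85 + 109t, v = -190 - 244t for integer t.
-511 ≤ 85 + 109t ≤ 2820 gives t ∈ [-5, 25], which is 31 values.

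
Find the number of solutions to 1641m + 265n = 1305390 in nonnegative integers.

gcd(1641, 265) = 1  (1641 = 6·265 + 51, 265 = 5·51 + 10, 51 = 5·10 + 1, 10 = 10·1).
Back-substituting, 1641·(26) + 265·(-161) = 1.
Scale by 1305390: one solution is (33940140, -210167790). Reduce m mod 265: (0, 4926).
General: m = 0 + 265t, n = 4926 - 1641t.
m ≥ 0 ⇒ t ≥ 0; n ≥ 0 ⇒ t ≤ 3. So t ∈ [0, 3]: 4 solutions.

4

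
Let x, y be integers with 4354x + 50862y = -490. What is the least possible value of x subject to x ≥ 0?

1904

gcd(50862, 4354) = 14  (50862 = 11*4354 + 2968, 4354 = 1*2968 + 1386, 2968 = 2*1386 + 196, 1386 = 7*196 + 14, 196 = 14*14).
14 divides -490, so solutions exist.
Back-substituting, 4354*(257) + 50862*(-22) = 14.
Scale by -490/14 = -35: (x₀, y₀) = (-8995, 770).
General solution: x = -8995 + 3633t, y = 770 - 311t for integer t.
x ≥ 0: smallest is -8995 mod 3633 = 1904 (at t = 3), with y = -163.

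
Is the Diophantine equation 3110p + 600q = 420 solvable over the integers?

yes

gcd(3110, 600) = 10  (3110 = 5·600 + 110, 600 = 5·110 + 50, 110 = 2·50 + 10, 50 = 5·10).
10 divides 420, so integer solutions exist.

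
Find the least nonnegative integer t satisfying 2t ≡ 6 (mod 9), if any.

gcd(9, 2):
  9 = 4×2 + 1
  2 = 2×1
so gcd(9, 2) = 1.
1 divides 6, so solutions exist.
Back-substitute for Bézout coefficients:
  1 = 9 - 4×2
  ... = 2×(-4) + 9×(1)
So 2×(-4) ≡ 1 (mod 9); multiply by 6: t ≡ -24 (mod 9).
Smallest nonnegative: t = -24 mod 9 = 3.

3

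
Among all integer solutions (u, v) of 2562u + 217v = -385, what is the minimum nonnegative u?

gcd(2562, 217) = 7.
7 divides -385, so solutions exist.
By Bézout, 2562·(5) + 217·(-59) = 7.
Scale by -385/7 = -55: (u₀, v₀) = (-275, 3245).
General solution: u = -275 + 31t, v = 3245 - 366t for integer t.
u ≥ 0: smallest is -275 mod 31 = 4 (at t = 9), with v = -49.

4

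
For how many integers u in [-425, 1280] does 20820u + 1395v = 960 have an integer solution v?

19

gcd(20820, 1395) = 15  (20820 = 14×1395 + 1290, 1395 = 1×1290 + 105, 1290 = 12×105 + 30, 105 = 3×30 + 15, 30 = 2×15).
Back-substituting, 20820×(-40) + 1395×(597) = 15.
Scale by 64: particular solution (-2560, 38208); reduce u mod 93: (44, -656).
General solution: u = 44 + 93t, v = -656 - 1388t for integer t.
-425 ≤ 44 + 93t ≤ 1280 gives t ∈ [-5, 13], which is 19 values.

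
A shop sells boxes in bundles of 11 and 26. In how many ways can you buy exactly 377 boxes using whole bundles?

Need nonnegative integers with 11j + 26k = 377.
gcd(11, 26) = 1, and 11·(-7) + 26·(3) = 1.
So (j₀, k₀) = (-2639, 1131); general j = -2639 + 26t, k = 1131 - 11t.
j ≥ 0 ⇒ t ≥ 102; k ≥ 0 ⇒ t ≤ 102. That's 1 value of t.

1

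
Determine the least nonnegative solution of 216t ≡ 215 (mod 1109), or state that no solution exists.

gcd(1109, 216) = 1  (1109 = 5·216 + 29, 216 = 7·29 + 13, 29 = 2·13 + 3, 13 = 4·3 + 1, 3 = 3·1).
1 divides 215, so solutions exist.
Back-substituting, 216·(344) + 1109·(-67) = 1.
So 216·(344) ≡ 1 (mod 1109); multiply by 215: t ≡ 73960 (mod 1109).
Smallest nonnegative: t = 73960 mod 1109 = 766.

766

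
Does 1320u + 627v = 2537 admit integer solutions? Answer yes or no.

gcd(1320, 627) = 33  (1320 = 2*627 + 66, 627 = 9*66 + 33, 66 = 2*33).
33 does not divide 2537 (remainder 29), so no integer solutions.

no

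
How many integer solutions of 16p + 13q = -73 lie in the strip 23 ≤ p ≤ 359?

gcd(16, 13) = 1.
By Bézout, 16×(-4) + 13×(5) = 1.
Particular solution: (6, -13).
General solution: p = 6 + 13t, q = -13 - 16t for integer t.
23 ≤ 6 + 13t ≤ 359 gives t ∈ [2, 27], which is 26 values.

26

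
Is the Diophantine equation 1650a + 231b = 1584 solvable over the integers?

gcd(1650, 231) = 33  (1650 = 7×231 + 33, 231 = 7×33).
33 divides 1584, so integer solutions exist.

yes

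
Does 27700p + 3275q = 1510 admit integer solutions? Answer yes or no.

no

gcd(27700, 3275) = 25  (27700 = 8×3275 + 1500, 3275 = 2×1500 + 275, 1500 = 5×275 + 125, 275 = 2×125 + 25, 125 = 5×25).
25 does not divide 1510 (remainder 10), so no integer solutions.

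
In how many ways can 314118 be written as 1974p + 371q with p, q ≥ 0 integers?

gcd(1974, 371) = 7  (1974 = 5×371 + 119, 371 = 3×119 + 14, 119 = 8×14 + 7, 14 = 2×7).
Back-substituting, 1974×(25) + 371×(-133) = 7.
Scale by 44874: one solution is (1121850, -5968242). Reduce p mod 53: (52, 570).
General: p = 52 + 53t, q = 570 - 282t.
p ≥ 0 ⇒ t ≥ 0; q ≥ 0 ⇒ t ≤ 2. So t ∈ [0, 2]: 3 solutions.

3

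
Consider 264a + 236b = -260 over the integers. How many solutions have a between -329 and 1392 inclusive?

gcd(264, 236) = 4.
By Bézout, 264×(17) + 236×(-19) = 4.
Particular solution: (16, -19).
General solution: a = 16 + 59t, b = -19 - 66t for integer t.
-329 ≤ 16 + 59t ≤ 1392 gives t ∈ [-5, 23], which is 29 values.

29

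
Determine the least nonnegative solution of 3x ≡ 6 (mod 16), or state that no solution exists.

2

gcd(16, 3):
  16 = 5×3 + 1
  3 = 3×1
so gcd(16, 3) = 1.
1 divides 6, so solutions exist.
Back-substitute for Bézout coefficients:
  1 = 16 - 5×3
  ... = 3×(-5) + 16×(1)
So 3×(-5) ≡ 1 (mod 16); multiply by 6: x ≡ -30 (mod 16).
Smallest nonnegative: x = -30 mod 16 = 2.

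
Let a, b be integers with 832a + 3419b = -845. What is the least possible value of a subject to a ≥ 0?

225

gcd(3419, 832) = 13.
13 divides -845, so solutions exist.
By Bézout, 832×(37) + 3419×(-9) = 13.
Scale by -845/13 = -65: (a₀, b₀) = (-2405, 585).
General solution: a = -2405 + 263t, b = 585 - 64t for integer t.
a ≥ 0: smallest is -2405 mod 263 = 225 (at t = 10), with b = -55.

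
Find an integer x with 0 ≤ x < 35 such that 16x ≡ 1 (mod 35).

11

gcd(35, 16) = 1  (35 = 2*16 + 3, 16 = 5*3 + 1, 3 = 3*1).
Back-substituting, 16*(11) + 35*(-5) = 1.
So 16*11 ≡ 1 (mod 35), and 11 mod 35 = 11.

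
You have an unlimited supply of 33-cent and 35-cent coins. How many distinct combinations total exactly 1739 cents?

Need nonnegative integers with 33j + 35k = 1739.
gcd(33, 35) = 1, and 33·(17) + 35·(-16) = 1.
So (j₀, k₀) = (29563, -27824); general j = 29563 + 35t, k = -27824 - 33t.
j ≥ 0 ⇒ t ≥ -844; k ≥ 0 ⇒ t ≤ -844. That's 1 value of t.

1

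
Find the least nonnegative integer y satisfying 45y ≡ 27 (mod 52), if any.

gcd(52, 45) = 1  (52 = 1×45 + 7, 45 = 6×7 + 3, 7 = 2×3 + 1, 3 = 3×1).
1 divides 27, so solutions exist.
Back-substituting, 45×(-15) + 52×(13) = 1.
So 45×(-15) ≡ 1 (mod 52); multiply by 27: y ≡ -405 (mod 52).
Smallest nonnegative: y = -405 mod 52 = 11.

11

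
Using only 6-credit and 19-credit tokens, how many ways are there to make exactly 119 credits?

Need nonnegative integers with 6j + 19k = 119.
gcd(6, 19) = 1, and 6·(-3) + 19·(1) = 1.
So (j₀, k₀) = (-357, 119); general j = -357 + 19t, k = 119 - 6t.
j ≥ 0 ⇒ t ≥ 19; k ≥ 0 ⇒ t ≤ 19. That's 1 value of t.

1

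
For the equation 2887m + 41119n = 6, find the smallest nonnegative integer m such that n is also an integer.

14371

gcd(41119, 2887):
  41119 = 14*2887 + 701
  2887 = 4*701 + 83
  701 = 8*83 + 37
  83 = 2*37 + 9
  37 = 4*9 + 1
  9 = 9*1
so gcd(41119, 2887) = 1.
1 divides 6, so solutions exist.
Back-substitute for Bézout coefficients:
  1 = 37 - 4*9
  ... = 2887*(-4458) + 41119*(313)
Scale by 6/1 = 6: (m₀, n₀) = (-26748, 1878).
General solution: m = -26748 + 41119t, n = 1878 - 2887t for integer t.
m ≥ 0: smallest is -26748 mod 41119 = 14371 (at t = 1), with n = -1009.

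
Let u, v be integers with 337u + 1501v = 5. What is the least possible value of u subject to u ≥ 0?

gcd(1501, 337):
  1501 = 4*337 + 153
  337 = 2*153 + 31
  153 = 4*31 + 29
  31 = 1*29 + 2
  29 = 14*2 + 1
  2 = 2*1
so gcd(1501, 337) = 1.
1 divides 5, so solutions exist.
Back-substitute for Bézout coefficients:
  1 = 29 - 14*2
  ... = 337*(-726) + 1501*(163)
Scale by 5/1 = 5: (u₀, v₀) = (-3630, 815).
General solution: u = -3630 + 1501t, v = 815 - 337t for integer t.
u ≥ 0: smallest is -3630 mod 1501 = 873 (at t = 3), with v = -196.

873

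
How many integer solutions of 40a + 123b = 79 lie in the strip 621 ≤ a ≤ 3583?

gcd(123, 40) = 1.
By Bézout, 40·(40) + 123·(-13) = 1.
Particular solution: (85, -27).
General solution: a = 85 + 123t, b = -27 - 40t for integer t.
621 ≤ 85 + 123t ≤ 3583 gives t ∈ [5, 28], which is 24 values.

24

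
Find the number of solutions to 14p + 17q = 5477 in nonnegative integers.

gcd(17, 14) = 1  (17 = 1×14 + 3, 14 = 4×3 + 2, 3 = 1×2 + 1, 2 = 2×1).
Back-substituting, 14×(-6) + 17×(5) = 1.
Scale by 5477: one solution is (-32862, 27385). Reduce p mod 17: (16, 309).
General: p = 16 + 17t, q = 309 - 14t.
p ≥ 0 ⇒ t ≥ 0; q ≥ 0 ⇒ t ≤ 22. So t ∈ [0, 22]: 23 solutions.

23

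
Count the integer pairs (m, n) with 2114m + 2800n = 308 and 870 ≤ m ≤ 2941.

gcd(2800, 2114) = 14.
By Bézout, 2114*(-49) + 2800*(37) = 14.
Particular solution: (122, -92).
General solution: m = 122 + 200t, n = -92 - 151t for integer t.
870 ≤ 122 + 200t ≤ 2941 gives t ∈ [4, 14], which is 11 values.

11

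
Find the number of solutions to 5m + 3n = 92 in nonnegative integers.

gcd(5, 3) = 1  (5 = 1×3 + 2, 3 = 1×2 + 1, 2 = 2×1).
Back-substituting, 5×(-1) + 3×(2) = 1.
Scale by 92: one solution is (-92, 184). Reduce m mod 3: (1, 29).
General: m = 1 + 3t, n = 29 - 5t.
m ≥ 0 ⇒ t ≥ 0; n ≥ 0 ⇒ t ≤ 5. So t ∈ [0, 5]: 6 solutions.

6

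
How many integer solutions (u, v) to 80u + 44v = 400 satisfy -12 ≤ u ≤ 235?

22

gcd(80, 44) = 4  (80 = 1*44 + 36, 44 = 1*36 + 8, 36 = 4*8 + 4, 8 = 2*4).
Back-substituting, 80*(5) + 44*(-9) = 4.
Scale by 100: particular solution (500, -900); reduce u mod 11: (5, 0).
General solution: u = 5 + 11t, v = 0 - 20t for integer t.
-12 ≤ 5 + 11t ≤ 235 gives t ∈ [-1, 20], which is 22 values.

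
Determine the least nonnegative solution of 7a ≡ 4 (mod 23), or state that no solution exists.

17

gcd(23, 7):
  23 = 3*7 + 2
  7 = 3*2 + 1
  2 = 2*1
so gcd(23, 7) = 1.
1 divides 4, so solutions exist.
Back-substitute for Bézout coefficients:
  1 = 7 - 3*2
  ... = 7*(10) + 23*(-3)
So 7*(10) ≡ 1 (mod 23); multiply by 4: a ≡ 40 (mod 23).
Smallest nonnegative: a = 40 mod 23 = 17.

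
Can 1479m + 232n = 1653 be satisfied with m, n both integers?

gcd(1479, 232) = 29  (1479 = 6×232 + 87, 232 = 2×87 + 58, 87 = 1×58 + 29, 58 = 2×29).
29 divides 1653, so integer solutions exist.

yes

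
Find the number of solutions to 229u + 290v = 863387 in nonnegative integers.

gcd(290, 229) = 1.
By Bézout, 229*(19) + 290*(-15) = 1.
One solution: (213, 2809).
General: u = 213 + 290t, v = 2809 - 229t.
u ≥ 0 ⇒ t ≥ 0; v ≥ 0 ⇒ t ≤ 12. So t ∈ [0, 12]: 13 solutions.

13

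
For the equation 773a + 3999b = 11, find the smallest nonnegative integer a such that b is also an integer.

3730

gcd(3999, 773) = 1.
1 divides 11, so solutions exist.
By Bézout, 773×(-388) + 3999×(75) = 1.
Scale by 11/1 = 11: (a₀, b₀) = (-4268, 825).
General solution: a = -4268 + 3999t, b = 825 - 773t for integer t.
a ≥ 0: smallest is -4268 mod 3999 = 3730 (at t = 2), with b = -721.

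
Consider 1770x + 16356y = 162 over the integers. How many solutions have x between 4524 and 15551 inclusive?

gcd(16356, 1770) = 6.
By Bézout, 1770·(499) + 16356·(-54) = 6.
Particular solution: (2569, -278).
General solution: x = 2569 + 2726t, y = -278 - 295t for integer t.
4524 ≤ 2569 + 2726t ≤ 15551 gives t ∈ [1, 4], which is 4 values.

4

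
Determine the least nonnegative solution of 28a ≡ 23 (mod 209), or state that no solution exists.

gcd(209, 28) = 1.
1 divides 23, so solutions exist.
By Bézout, 28×(-97) + 209×(13) = 1.
So 28×(-97) ≡ 1 (mod 209); multiply by 23: a ≡ -2231 (mod 209).
Smallest nonnegative: a = -2231 mod 209 = 68.

68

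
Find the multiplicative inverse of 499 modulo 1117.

826

gcd(1117, 499) = 1  (1117 = 2·499 + 119, 499 = 4·119 + 23, 119 = 5·23 + 4, 23 = 5·4 + 3, 4 = 1·3 + 1, 3 = 3·1).
Back-substituting, 499·(-291) + 1117·(130) = 1.
So 499·-291 ≡ 1 (mod 1117), and -291 mod 1117 = 826.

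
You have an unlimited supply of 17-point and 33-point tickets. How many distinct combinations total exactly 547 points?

1

Need nonnegative integers with 17j + 33k = 547.
gcd(17, 33) = 1, and 17·(2) + 33·(-1) = 1.
So (j₀, k₀) = (1094, -547); general j = 1094 + 33t, k = -547 - 17t.
j ≥ 0 ⇒ t ≥ -33; k ≥ 0 ⇒ t ≤ -33. That's 1 value of t.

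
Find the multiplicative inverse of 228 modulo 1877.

354

gcd(1877, 228):
  1877 = 8*228 + 53
  228 = 4*53 + 16
  53 = 3*16 + 5
  16 = 3*5 + 1
  5 = 5*1
so gcd(1877, 228) = 1.
Back-substitute for Bézout coefficients:
  1 = 16 - 3*5
  ... = 228*(354) + 1877*(-43)
So 228*354 ≡ 1 (mod 1877), and 354 mod 1877 = 354.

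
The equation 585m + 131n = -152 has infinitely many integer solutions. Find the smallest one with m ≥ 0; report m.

gcd(585, 131):
  585 = 4*131 + 61
  131 = 2*61 + 9
  61 = 6*9 + 7
  9 = 1*7 + 2
  7 = 3*2 + 1
  2 = 2*1
so gcd(585, 131) = 1.
1 divides -152, so solutions exist.
Back-substitute for Bézout coefficients:
  1 = 7 - 3*2
  ... = 585*(58) + 131*(-259)
Scale by -152/1 = -152: (m₀, n₀) = (-8816, 39368).
General solution: m = -8816 + 131t, n = 39368 - 585t for integer t.
m ≥ 0: smallest is -8816 mod 131 = 92 (at t = 68), with n = -412.

92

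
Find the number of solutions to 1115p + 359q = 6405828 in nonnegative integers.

gcd(1115, 359) = 1.
By Bézout, 1115*(-85) + 359*(264) = 1.
One solution: (279, 16977).
General: p = 279 + 359t, q = 16977 - 1115t.
p ≥ 0 ⇒ t ≥ 0; q ≥ 0 ⇒ t ≤ 15. So t ∈ [0, 15]: 16 solutions.

16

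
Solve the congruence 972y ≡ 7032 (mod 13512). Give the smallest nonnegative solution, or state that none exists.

gcd(13512, 972) = 12  (13512 = 13·972 + 876, 972 = 1·876 + 96, 876 = 9·96 + 12, 96 = 8·12).
12 divides 7032, so solutions exist.
Back-substituting, 972·(-139) + 13512·(10) = 12.
So 972·(-139) ≡ 12 (mod 13512); multiply by 586: y ≡ -81454 (mod 1126).
Smallest nonnegative: y = -81454 mod 1126 = 744.

744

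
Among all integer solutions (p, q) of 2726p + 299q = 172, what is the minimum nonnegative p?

gcd(2726, 299) = 1.
1 divides 172, so solutions exist.
By Bézout, 2726×(94) + 299×(-857) = 1.
Scale by 172/1 = 172: (p₀, q₀) = (16168, -147404).
General solution: p = 16168 + 299t, q = -147404 - 2726t for integer t.
p ≥ 0: smallest is 16168 mod 299 = 22 (at t = -54), with q = -200.

22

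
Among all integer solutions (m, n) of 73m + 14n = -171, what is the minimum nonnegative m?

gcd(73, 14) = 1  (73 = 5×14 + 3, 14 = 4×3 + 2, 3 = 1×2 + 1, 2 = 2×1).
1 divides -171, so solutions exist.
Back-substituting, 73×(5) + 14×(-26) = 1.
Scale by -171/1 = -171: (m₀, n₀) = (-855, 4446).
General solution: m = -855 + 14t, n = 4446 - 73t for integer t.
m ≥ 0: smallest is -855 mod 14 = 13 (at t = 62), with n = -80.

13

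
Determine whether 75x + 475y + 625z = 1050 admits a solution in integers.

yes

gcd(475, 75) = 25  (475 = 6·75 + 25, 75 = 3·25).
gcd(25, 625) = 25.
25 divides 1050, so integer solutions exist.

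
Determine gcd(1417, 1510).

1

gcd(1510, 1417):
  1510 = 1×1417 + 93
  1417 = 15×93 + 22
  93 = 4×22 + 5
  22 = 4×5 + 2
  5 = 2×2 + 1
  2 = 2×1
so gcd(1510, 1417) = 1.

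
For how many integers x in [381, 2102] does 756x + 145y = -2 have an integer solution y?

12

gcd(756, 145) = 1.
By Bézout, 756*(-14) + 145*(73) = 1.
Particular solution: (28, -146).
General solution: x = 28 + 145t, y = -146 - 756t for integer t.
381 ≤ 28 + 145t ≤ 2102 gives t ∈ [3, 14], which is 12 values.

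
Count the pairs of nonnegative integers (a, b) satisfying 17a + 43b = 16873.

24

gcd(43, 17) = 1  (43 = 2·17 + 9, 17 = 1·9 + 8, 9 = 1·8 + 1, 8 = 8·1).
Back-substituting, 17·(-5) + 43·(2) = 1.
Scale by 16873: one solution is (-84365, 33746). Reduce a mod 43: (1, 392).
General: a = 1 + 43t, b = 392 - 17t.
a ≥ 0 ⇒ t ≥ 0; b ≥ 0 ⇒ t ≤ 23. So t ∈ [0, 23]: 24 solutions.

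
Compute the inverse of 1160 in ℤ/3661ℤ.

3216

gcd(3661, 1160) = 1  (3661 = 3×1160 + 181, 1160 = 6×181 + 74, 181 = 2×74 + 33, 74 = 2×33 + 8, 33 = 4×8 + 1, 8 = 8×1).
Back-substituting, 1160×(-445) + 3661×(141) = 1.
So 1160×-445 ≡ 1 (mod 3661), and -445 mod 3661 = 3216.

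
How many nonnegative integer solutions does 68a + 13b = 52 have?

1

gcd(68, 13) = 1  (68 = 5×13 + 3, 13 = 4×3 + 1, 3 = 3×1).
Back-substituting, 68×(-4) + 13×(21) = 1.
Scale by 52: one solution is (-208, 1092). Reduce a mod 13: (0, 4).
General: a = 0 + 13t, b = 4 - 68t.
a ≥ 0 ⇒ t ≥ 0; b ≥ 0 ⇒ t ≤ 0. So t ∈ [0, 0]: 1 solution.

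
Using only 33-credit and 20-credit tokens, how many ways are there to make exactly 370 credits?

Need nonnegative integers with 33j + 20k = 370.
gcd(33, 20) = 1, and 33·(-3) + 20·(5) = 1.
So (j₀, k₀) = (-1110, 1850); general j = -1110 + 20t, k = 1850 - 33t.
j ≥ 0 ⇒ t ≥ 56; k ≥ 0 ⇒ t ≤ 56. That's 1 value of t.

1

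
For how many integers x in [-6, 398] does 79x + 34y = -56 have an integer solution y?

12

gcd(79, 34) = 1  (79 = 2·34 + 11, 34 = 3·11 + 1, 11 = 11·1).
Back-substituting, 79·(-3) + 34·(7) = 1.
Scale by -56: particular solution (168, -392); reduce x mod 34: (32, -76).
General solution: x = 32 + 34t, y = -76 - 79t for integer t.
-6 ≤ 32 + 34t ≤ 398 gives t ∈ [-1, 10], which is 12 values.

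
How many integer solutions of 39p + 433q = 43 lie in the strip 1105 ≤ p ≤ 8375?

gcd(433, 39):
  433 = 11·39 + 4
  39 = 9·4 + 3
  4 = 1·3 + 1
  3 = 3·1
so gcd(433, 39) = 1.
Back-substitute for Bézout coefficients:
  1 = 4 - 1·3
  ... = 39·(-111) + 433·(10)
Scale by 43: particular solution (-4773, 430); reduce p mod 433: (423, -38).
General solution: p = 423 + 433t, q = -38 - 39t for integer t.
1105 ≤ 423 + 433t ≤ 8375 gives t ∈ [2, 18], which is 17 values.

17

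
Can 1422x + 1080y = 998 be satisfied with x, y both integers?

no

gcd(1422, 1080) = 18.
18 does not divide 998 (remainder 8), so no integer solutions.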